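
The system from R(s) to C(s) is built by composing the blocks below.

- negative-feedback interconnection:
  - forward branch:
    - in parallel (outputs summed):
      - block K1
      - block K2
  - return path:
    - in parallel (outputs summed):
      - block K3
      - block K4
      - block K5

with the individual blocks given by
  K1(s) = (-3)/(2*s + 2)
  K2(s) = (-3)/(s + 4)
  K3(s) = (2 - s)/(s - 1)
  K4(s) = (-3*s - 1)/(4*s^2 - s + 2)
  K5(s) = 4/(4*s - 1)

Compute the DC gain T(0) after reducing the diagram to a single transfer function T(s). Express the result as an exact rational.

Reducing step by step:

(1) parallel reduction of K1, K2 gives (-9*s - 18)/(2*s^2 + 10*s + 8)
(2) parallel reduction of K3, K4, K5 gives (-16*s^4 + 44*s^3 - 34*s^2 + 34*s - 13)/(16*s^4 - 24*s^3 + 17*s^2 - 11*s + 2)
(3) collapse the loop ((K1+K2) forward, (K3+K4+K5) return) gives (-144*s^5 - 72*s^4 + 279*s^3 - 207*s^2 + 180*s - 36)/(32*s^6 + 256*s^5 - 186*s^4 - 530*s^3 + 336*s^2 - 563*s + 250)
Evaluating the step-3 result (the overall T(s)) at s = 0 gives T(0) = -36/250 = -18/125.

Answer: -18/125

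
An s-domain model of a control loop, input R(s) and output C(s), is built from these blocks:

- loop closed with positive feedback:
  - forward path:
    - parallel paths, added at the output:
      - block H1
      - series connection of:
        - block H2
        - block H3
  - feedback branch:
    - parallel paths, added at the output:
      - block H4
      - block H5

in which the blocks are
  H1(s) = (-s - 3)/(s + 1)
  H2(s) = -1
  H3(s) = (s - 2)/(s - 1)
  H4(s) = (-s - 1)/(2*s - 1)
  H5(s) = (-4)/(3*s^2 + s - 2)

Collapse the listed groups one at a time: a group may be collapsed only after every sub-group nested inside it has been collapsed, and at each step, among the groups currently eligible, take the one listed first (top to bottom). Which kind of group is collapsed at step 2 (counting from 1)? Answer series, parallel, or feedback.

Step 1: combine H2, H3 in series
Step 2: parallel reduction of H1, (H2*H3)
Step 3: reduce the parallel group H4, H5
Step 4: apply the feedback formula to (H1+(H2*H3)), (H4+H5)
The group at step 2 is a parallel group.

Answer: parallel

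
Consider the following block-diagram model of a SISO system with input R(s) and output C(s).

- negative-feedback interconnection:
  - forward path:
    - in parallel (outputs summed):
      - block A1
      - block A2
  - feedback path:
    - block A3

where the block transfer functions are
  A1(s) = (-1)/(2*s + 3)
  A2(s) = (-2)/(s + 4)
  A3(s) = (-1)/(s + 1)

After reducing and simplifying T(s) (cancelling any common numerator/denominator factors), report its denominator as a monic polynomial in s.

[1] parallel reduction of A1, A2 gives (-5*s - 10)/(2*s^2 + 11*s + 12)
[2] reduce the feedback loop with forward (A1+A2) and return A3 gives (-5*s^2 - 15*s - 10)/(2*s^3 + 13*s^2 + 28*s + 22)
T(s) is the step-2 result (common factors already cancelled). Leading coefficient of the denominator: 2. Divide through by 2 for the monic polynomial.

Therefore the answer is s^3 + 13*s^2/2 + 14*s + 11.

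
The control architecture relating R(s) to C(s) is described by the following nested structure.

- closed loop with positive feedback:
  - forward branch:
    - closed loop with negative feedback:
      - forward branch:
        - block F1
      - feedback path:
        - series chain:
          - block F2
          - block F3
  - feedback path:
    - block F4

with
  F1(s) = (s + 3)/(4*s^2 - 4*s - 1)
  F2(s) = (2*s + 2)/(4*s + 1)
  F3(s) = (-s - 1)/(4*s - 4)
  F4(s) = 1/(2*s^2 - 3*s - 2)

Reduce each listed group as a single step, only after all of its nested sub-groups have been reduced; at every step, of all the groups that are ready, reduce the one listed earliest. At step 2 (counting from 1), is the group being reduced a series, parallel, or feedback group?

The answer is feedback.

Reasoning:
Step 1: cascade F2, F3
Step 2: collapse the loop (F1 forward, (F2*F3) return)
Step 3: reduce the feedback loop with forward [F1/(1+F1*(F2*F3))] and return F4
Step 2: feedback.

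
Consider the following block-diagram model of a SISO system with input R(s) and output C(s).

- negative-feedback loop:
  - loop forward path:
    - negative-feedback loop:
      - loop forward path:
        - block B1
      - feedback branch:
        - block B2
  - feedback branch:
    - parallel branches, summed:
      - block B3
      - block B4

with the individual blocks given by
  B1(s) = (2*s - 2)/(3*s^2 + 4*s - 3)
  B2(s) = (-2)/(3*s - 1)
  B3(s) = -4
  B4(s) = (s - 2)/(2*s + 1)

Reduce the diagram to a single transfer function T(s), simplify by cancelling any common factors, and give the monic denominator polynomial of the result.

First reduce the diagram to T(s).

(1) collapse the loop (B1 forward, B2 return) gives (6*s^2 - 8*s + 2)/(9*s^3 + 9*s^2 - 17*s + 7)
(2) parallel reduction of B3, B4 gives (-7*s - 6)/(2*s + 1)
(3) apply the feedback formula to [B1/(1+B1*B2)], (B3+B4) gives (12*s^3 - 10*s^2 - 4*s + 2)/(18*s^4 - 15*s^3 - 5*s^2 + 31*s - 5)
T(s) is the step-3 result (common factors already cancelled). Leading coefficient of the denominator: 18. Divide through by 18 for the monic polynomial.

Answer: s^4 - 5*s^3/6 - 5*s^2/18 + 31*s/18 - 5/18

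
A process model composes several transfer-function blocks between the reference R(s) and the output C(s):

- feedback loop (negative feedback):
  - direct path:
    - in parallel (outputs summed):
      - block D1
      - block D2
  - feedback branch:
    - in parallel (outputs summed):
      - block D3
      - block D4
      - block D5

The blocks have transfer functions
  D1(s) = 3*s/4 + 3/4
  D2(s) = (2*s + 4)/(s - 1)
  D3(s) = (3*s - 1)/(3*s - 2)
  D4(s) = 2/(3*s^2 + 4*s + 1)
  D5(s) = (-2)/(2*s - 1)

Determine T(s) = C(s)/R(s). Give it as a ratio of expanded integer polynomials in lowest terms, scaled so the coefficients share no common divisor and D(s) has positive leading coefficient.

Reducing step by step:

Step 1: sum the parallel branches D1, D2 = (3*s^2 + 8*s + 13)/(4*s - 4)
Step 2: combine D3, D4, D5 in parallel = (18*s^4 - 9*s^3 - 11*s^2 - 5*s + 9)/(18*s^4 + 3*s^3 - 16*s^2 + s + 2)
Step 3: close the feedback loop around (D1+D2), (D3+D4+D5), which is the overall transfer function T(s) = C(s)/R(s) in lowest terms

Answer: (54*s^6 + 153*s^5 + 210*s^4 - 86*s^3 - 194*s^2 + 29*s + 26)/(54*s^6 + 189*s^5 + 69*s^4 - 296*s^3 - 88*s^2 + 11*s + 109)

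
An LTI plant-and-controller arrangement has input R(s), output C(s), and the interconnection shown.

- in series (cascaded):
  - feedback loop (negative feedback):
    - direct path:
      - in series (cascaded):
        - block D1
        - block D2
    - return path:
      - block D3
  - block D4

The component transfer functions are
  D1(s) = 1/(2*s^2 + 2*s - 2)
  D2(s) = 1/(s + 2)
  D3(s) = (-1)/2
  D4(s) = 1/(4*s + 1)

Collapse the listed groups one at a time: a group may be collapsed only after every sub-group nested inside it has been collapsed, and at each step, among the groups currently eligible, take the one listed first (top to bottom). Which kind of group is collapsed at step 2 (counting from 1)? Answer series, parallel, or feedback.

The answer is feedback.

Reasoning:
Step 1 - series reduction of D1, D2
Step 2 - feedback reduction of (D1*D2), D3
Step 3 - series reduction of [(D1*D2)/(1+(D1*D2)*D3)], D4
So the answer for step 2 is feedback.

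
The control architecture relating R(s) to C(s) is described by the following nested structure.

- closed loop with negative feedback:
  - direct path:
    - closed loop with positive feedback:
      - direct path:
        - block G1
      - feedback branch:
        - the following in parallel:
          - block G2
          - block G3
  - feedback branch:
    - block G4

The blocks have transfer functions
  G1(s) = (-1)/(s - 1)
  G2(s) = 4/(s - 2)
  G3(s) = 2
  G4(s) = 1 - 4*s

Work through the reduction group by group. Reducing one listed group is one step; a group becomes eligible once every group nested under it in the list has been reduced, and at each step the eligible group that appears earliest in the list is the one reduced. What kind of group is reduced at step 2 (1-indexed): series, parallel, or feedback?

Step 1 - add G2, G3 (parallel)
Step 2 - close the feedback loop around G1, (G2+G3)
Step 3 - close the feedback loop around [G1/(1-G1*(G2+G3))], G4
Step 2: feedback.

Therefore the answer is feedback.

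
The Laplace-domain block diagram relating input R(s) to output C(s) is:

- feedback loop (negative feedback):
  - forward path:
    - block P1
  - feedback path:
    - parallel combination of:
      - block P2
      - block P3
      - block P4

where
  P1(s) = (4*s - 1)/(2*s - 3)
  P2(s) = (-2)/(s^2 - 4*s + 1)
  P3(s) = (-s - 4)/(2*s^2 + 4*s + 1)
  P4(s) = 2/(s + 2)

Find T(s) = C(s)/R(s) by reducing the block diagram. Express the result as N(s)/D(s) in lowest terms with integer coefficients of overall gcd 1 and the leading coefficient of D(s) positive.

Step 1 - parallel reduction of P2, P3, P4 gives (3*s^4 - 14*s^3 - 27*s^2 + 8*s - 10)/(2*s^5 - 21*s^3 - 26*s^2 + s + 2)
Step 2 - reduce the feedback loop with forward P1 and return (P2+P3+P4); the result is T(s) itself (integer coefficients, no common factor, positive leading denominator coefficient)

Hence the answer: (8*s^6 - 2*s^5 - 84*s^4 - 83*s^3 + 30*s^2 + 7*s - 2)/(4*s^6 + 6*s^5 - 101*s^4 - 83*s^3 + 139*s^2 - 47*s + 4)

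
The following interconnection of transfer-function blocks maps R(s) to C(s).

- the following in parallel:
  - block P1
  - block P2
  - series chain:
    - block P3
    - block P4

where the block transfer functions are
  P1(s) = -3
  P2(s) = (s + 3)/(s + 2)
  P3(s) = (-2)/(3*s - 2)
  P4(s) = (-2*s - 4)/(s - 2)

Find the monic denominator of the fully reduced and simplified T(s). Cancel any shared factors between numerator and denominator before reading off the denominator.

Step 1. cascade P3, P4, giving (4*s + 8)/(3*s^2 - 8*s + 4)
Step 2. combine P1, P2, (P3*P4) in parallel, giving (-6*s^3 + 11*s^2 + 32*s + 4)/(3*s^3 - 2*s^2 - 12*s + 8)
T(s) is the step-2 result (common factors already cancelled). Leading coefficient of the denominator: 3. Divide through by 3 for the monic polynomial.

Hence the answer: s^3 - 2*s^2/3 - 4*s + 8/3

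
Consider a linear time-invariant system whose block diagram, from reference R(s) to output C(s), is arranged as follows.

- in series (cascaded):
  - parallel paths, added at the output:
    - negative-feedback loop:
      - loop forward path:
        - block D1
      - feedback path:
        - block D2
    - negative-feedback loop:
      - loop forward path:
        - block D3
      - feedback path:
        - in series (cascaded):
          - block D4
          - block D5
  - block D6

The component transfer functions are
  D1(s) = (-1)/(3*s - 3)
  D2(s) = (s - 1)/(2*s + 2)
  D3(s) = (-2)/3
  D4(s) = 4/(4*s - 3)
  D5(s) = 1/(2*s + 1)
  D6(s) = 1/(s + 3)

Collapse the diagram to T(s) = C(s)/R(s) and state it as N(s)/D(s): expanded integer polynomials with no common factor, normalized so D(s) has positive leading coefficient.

The answer is (-96*s^4 - 8*s^3 + 76*s^2 + 20*s + 4)/(144*s^5 + 372*s^4 - 396*s^3 - 601*s^2 + 226*s + 255).

Reasoning:
[1] collapse the loop (D1 forward, D2 return) = (-2*s - 2)/(6*s^2 - s - 5)
[2] combine D4, D5 in series = 4/(8*s^2 - 2*s - 3)
[3] close the feedback loop around D3, (D4*D5) = (-16*s^2 + 4*s + 6)/(24*s^2 - 6*s - 17)
[4] reduce the parallel group [D1/(1+D1*D2)], [D3/(1+D3*(D4*D5))] = (-96*s^4 - 8*s^3 + 76*s^2 + 20*s + 4)/(144*s^4 - 60*s^3 - 216*s^2 + 47*s + 85)
[5] reduce the series chain ([D1/(1+D1*D2)]+[D3/(1+D3*(D4*D5))]), D6 - this is the overall T(s), already in the required normalized form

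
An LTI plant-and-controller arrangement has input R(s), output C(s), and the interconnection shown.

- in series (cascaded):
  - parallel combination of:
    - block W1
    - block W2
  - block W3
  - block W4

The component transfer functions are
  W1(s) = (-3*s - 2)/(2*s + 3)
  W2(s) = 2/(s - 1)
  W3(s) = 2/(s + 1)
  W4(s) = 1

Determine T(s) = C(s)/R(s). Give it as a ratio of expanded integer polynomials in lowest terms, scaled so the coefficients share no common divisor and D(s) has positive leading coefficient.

Reducing step by step:

Step 1: add W1, W2 (parallel); result (-3*s^2 + 5*s + 8)/(2*s^2 + s - 3)
Step 2: reduce the series chain (W1+W2), W3, W4, which is the overall transfer function T(s) = C(s)/R(s) in lowest terms

Answer: (16 - 6*s)/(2*s^2 + s - 3)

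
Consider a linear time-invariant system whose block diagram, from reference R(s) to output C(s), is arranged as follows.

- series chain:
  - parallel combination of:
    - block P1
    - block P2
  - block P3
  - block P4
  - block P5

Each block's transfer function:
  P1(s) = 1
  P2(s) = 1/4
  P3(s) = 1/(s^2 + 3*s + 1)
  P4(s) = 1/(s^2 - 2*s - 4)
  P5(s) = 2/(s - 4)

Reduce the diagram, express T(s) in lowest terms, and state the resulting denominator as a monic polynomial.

Answer: s^5 - 3*s^4 - 13*s^3 + 22*s^2 + 52*s + 16

Working:
Step 1. sum the parallel branches P1, P2 -> 5/4
Step 2. cascade (P1+P2), P3, P4, P5 -> 5/(2*s^5 - 6*s^4 - 26*s^3 + 44*s^2 + 104*s + 32)
The result of step 2 is T(s) in lowest terms. Its denominator has leading coefficient 2; dividing the denominator through by 2 makes it monic.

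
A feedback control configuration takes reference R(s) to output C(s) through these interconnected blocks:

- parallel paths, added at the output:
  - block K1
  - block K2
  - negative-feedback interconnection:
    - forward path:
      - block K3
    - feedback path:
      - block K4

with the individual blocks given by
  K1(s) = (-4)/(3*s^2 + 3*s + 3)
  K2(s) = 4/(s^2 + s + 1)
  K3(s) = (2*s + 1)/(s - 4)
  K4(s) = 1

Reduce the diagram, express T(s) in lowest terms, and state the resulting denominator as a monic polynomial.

Step 1 - collapse the loop (K3 forward, K4 return); result (2*s + 1)/(3*s - 3)
Step 2 - combine K1, K2, [K3/(1+K3*K4)] in parallel; result (2*s^3 + 3*s^2 + 11*s - 7)/(3*s^3 - 3)
The result of step 2 is T(s) in lowest terms. Its denominator has leading coefficient 3; dividing the denominator through by 3 makes it monic.

Answer: s^3 - 1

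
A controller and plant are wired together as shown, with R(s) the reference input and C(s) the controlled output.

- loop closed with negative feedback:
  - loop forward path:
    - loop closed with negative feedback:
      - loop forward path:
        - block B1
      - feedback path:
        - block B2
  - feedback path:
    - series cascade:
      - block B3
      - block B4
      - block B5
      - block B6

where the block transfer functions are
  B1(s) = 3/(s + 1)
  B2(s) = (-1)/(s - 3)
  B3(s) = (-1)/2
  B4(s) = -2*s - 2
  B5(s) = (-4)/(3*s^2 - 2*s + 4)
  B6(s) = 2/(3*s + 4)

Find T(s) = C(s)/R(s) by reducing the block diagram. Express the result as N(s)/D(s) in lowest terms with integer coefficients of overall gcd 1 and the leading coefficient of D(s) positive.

Reducing step by step:

Step 1 - collapse the loop (B1 forward, B2 return); result (3*s - 9)/(s^2 - 2*s - 6)
Step 2 - combine B3, B4, B5, B6 in series; result (-8*s - 8)/(9*s^3 + 6*s^2 + 4*s + 16)
Step 3 - close the feedback loop around [B1/(1+B1*B2)], (B3*B4*B5*B6); the result is T(s) itself (integer coefficients, no common factor, positive leading denominator coefficient)

Answer: (27*s^4 - 63*s^3 - 42*s^2 + 12*s - 144)/(9*s^5 - 12*s^4 - 62*s^3 - 52*s^2 - 8*s - 24)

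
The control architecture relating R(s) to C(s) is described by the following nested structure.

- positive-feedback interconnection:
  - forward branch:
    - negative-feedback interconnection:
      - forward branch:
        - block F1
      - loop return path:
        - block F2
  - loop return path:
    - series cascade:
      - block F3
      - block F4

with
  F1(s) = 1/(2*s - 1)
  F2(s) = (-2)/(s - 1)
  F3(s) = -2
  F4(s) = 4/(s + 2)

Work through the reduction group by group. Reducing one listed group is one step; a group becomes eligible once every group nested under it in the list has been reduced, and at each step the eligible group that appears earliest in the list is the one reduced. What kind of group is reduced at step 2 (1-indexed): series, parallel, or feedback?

Answer: series

Working:
(1) reduce the feedback loop with forward F1 and return F2
(2) cascade F3, F4
(3) reduce the feedback loop with forward [F1/(1+F1*F2)] and return (F3*F4)
Step 2 collapses a series group.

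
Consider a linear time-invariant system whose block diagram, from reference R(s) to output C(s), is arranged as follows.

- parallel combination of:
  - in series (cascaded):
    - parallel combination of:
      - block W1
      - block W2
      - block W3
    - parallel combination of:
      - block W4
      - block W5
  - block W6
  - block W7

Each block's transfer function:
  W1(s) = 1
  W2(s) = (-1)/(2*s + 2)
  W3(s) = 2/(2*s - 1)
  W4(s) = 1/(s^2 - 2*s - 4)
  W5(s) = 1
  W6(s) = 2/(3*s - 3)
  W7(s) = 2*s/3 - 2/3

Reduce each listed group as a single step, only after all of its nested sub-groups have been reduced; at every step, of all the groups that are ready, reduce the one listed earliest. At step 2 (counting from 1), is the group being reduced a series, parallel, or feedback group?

The answer is parallel.

Reasoning:
[1] add W1, W2, W3 (parallel)
[2] add W4, W5 (parallel)
[3] series reduction of (W1+W2+W3), (W4+W5)
[4] sum the parallel branches ((W1+W2+W3)*(W4+W5)), W6, W7
Step 2 collapses a parallel group.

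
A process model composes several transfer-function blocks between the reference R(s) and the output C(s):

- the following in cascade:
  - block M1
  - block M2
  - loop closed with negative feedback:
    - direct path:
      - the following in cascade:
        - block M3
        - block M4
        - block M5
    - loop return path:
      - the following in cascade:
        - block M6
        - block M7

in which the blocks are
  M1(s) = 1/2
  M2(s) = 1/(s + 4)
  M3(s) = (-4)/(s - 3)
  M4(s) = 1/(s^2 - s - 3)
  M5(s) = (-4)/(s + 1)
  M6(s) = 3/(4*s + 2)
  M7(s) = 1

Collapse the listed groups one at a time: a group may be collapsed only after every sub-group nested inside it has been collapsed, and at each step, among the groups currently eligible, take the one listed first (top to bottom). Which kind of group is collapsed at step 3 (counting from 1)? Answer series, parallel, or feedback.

Reducing step by step:

(1) cascade M3, M4, M5
(2) multiply M6, M7 (series)
(3) reduce the feedback loop with forward (M3*M4*M5) and return (M6*M7)
(4) series reduction of M1, M2, [(M3*M4*M5)/(1+(M3*M4*M5)*(M6*M7))]
At step 3 the group reduced is feedback.

Answer: feedback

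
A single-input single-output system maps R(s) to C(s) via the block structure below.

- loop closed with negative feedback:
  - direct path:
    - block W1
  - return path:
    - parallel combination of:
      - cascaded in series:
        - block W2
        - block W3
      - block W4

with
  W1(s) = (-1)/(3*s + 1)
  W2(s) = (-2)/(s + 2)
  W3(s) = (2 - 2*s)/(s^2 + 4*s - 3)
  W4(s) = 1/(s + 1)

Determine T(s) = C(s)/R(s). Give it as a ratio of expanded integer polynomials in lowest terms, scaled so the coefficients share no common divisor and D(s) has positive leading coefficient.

Step 1. multiply W2, W3 (series): (4*s - 4)/(s^3 + 6*s^2 + 5*s - 6)
Step 2. reduce the parallel group (W2*W3), W4: (s^3 + 10*s^2 + 5*s - 10)/(s^4 + 7*s^3 + 11*s^2 - s - 6)
Step 3. collapse the loop (W1 forward, ((W2*W3)+W4) return); the result is T(s) itself (integer coefficients, no common factor, positive leading denominator coefficient)

Hence the answer: (-s^4 - 7*s^3 - 11*s^2 + s + 6)/(3*s^5 + 22*s^4 + 39*s^3 - 2*s^2 - 24*s + 4)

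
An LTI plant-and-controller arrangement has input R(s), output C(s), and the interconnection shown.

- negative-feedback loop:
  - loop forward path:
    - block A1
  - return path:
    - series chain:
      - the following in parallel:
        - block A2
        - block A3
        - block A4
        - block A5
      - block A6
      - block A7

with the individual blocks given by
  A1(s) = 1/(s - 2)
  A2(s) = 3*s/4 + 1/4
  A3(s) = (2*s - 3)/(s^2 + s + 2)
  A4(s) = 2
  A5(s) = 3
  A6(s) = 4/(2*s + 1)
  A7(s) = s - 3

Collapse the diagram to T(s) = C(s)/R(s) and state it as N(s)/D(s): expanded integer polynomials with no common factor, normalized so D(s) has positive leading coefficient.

Step 1: parallel reduction of A2, A3, A4, A5 = (3*s^3 + 24*s^2 + 35*s + 30)/(4*s^2 + 4*s + 8)
Step 2: multiply (A2+A3+A4+A5), A6, A7 (series) = (3*s^4 + 15*s^3 - 37*s^2 - 75*s - 90)/(2*s^3 + 3*s^2 + 5*s + 2)
Step 3: collapse the loop (A1 forward, ((A2+A3+A4+A5)*A6*A7) return), giving the overall T(s)

Therefore the answer is (2*s^3 + 3*s^2 + 5*s + 2)/(5*s^4 + 14*s^3 - 38*s^2 - 83*s - 94).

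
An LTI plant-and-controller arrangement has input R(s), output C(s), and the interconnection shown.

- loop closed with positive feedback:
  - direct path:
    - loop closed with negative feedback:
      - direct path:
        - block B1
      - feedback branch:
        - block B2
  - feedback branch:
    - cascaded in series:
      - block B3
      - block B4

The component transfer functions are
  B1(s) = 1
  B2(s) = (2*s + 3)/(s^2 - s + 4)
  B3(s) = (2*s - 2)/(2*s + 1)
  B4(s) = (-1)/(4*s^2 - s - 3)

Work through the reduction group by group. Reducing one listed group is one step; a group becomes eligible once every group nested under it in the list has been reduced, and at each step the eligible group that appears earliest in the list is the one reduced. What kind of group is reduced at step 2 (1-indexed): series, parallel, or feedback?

Answer: series

Working:
(1) feedback reduction of B1, B2
(2) reduce the series chain B3, B4
(3) close the feedback loop around [B1/(1+B1*B2)], (B3*B4)
Step 2 collapses a series group.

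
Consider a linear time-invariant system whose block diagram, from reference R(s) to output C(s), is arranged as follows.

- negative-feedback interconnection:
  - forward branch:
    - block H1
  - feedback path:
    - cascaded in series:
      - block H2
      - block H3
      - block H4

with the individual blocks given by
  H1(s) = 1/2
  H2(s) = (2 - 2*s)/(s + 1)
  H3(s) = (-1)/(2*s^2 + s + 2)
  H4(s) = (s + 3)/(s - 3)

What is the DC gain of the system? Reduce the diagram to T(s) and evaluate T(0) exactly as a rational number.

Step 1: multiply H2, H3, H4 (series) -> (2*s^2 + 4*s - 6)/(2*s^4 - 3*s^3 - 6*s^2 - 7*s - 6)
Step 2: reduce the feedback loop with forward H1 and return (H2*H3*H4) -> (2*s^4 - 3*s^3 - 6*s^2 - 7*s - 6)/(4*s^4 - 6*s^3 - 10*s^2 - 10*s - 18)
The step-2 result is T(s). Setting s = 0: T(0) = -6/(-18) = 1/3.

Hence the answer: 1/3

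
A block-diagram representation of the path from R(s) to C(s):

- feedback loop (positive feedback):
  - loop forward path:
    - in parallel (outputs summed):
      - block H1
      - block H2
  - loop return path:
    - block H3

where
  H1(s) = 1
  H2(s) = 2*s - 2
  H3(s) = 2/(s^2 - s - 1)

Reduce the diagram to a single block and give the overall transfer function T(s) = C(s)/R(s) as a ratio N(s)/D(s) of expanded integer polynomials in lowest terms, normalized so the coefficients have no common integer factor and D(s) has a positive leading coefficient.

Answer: (2*s^3 - 3*s^2 - s + 1)/(s^2 - 5*s + 1)

Working:
Step 1: reduce the parallel group H1, H2 -> 2*s - 1
Step 2: apply the feedback formula to (H1+H2), H3 - this is the overall T(s), already in the required normalized form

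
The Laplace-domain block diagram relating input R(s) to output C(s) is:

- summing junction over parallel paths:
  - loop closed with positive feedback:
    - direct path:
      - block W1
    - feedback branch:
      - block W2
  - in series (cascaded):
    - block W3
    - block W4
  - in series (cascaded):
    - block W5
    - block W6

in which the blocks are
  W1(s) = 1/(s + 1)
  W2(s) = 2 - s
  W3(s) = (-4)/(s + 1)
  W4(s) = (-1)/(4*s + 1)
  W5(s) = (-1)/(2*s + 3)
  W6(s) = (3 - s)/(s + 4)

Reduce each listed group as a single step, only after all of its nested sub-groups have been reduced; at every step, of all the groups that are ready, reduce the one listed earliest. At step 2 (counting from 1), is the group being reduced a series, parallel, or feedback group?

The answer is series.

Reasoning:
Step 1: reduce the feedback loop with forward W1 and return W2
Step 2: cascade W3, W4
Step 3: series reduction of W5, W6
Step 4: add [W1/(1-W1*W2)], (W3*W4), (W5*W6) (parallel)
So the answer for step 2 is series.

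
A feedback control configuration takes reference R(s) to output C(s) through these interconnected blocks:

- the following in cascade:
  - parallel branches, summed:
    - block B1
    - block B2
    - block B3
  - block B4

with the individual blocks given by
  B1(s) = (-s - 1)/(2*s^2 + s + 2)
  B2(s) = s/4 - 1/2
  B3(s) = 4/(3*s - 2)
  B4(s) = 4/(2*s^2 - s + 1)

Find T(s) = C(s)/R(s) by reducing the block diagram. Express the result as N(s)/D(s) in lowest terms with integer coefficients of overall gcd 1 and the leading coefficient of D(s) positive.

Step 1: reduce the parallel group B1, B2, B3; result (6*s^4 - 13*s^3 + 26*s^2 + 48)/(24*s^3 - 4*s^2 + 16*s - 16)
Step 2: cascade (B1+B2+B3), B4, giving the overall T(s)

Hence the answer: (6*s^4 - 13*s^3 + 26*s^2 + 48)/(12*s^5 - 8*s^4 + 15*s^3 - 13*s^2 + 8*s - 4)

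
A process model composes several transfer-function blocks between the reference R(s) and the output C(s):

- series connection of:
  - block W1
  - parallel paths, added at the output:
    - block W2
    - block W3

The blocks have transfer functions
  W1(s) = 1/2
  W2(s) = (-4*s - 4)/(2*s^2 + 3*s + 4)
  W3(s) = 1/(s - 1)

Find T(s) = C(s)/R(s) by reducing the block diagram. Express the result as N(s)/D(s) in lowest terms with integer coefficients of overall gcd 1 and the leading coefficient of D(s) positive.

1. reduce the parallel group W2, W3, giving (-2*s^2 + 3*s + 8)/(2*s^3 + s^2 + s - 4)
2. reduce the series chain W1, (W2+W3), which is the overall transfer function T(s) = C(s)/R(s) in lowest terms

Answer: (-2*s^2 + 3*s + 8)/(4*s^3 + 2*s^2 + 2*s - 8)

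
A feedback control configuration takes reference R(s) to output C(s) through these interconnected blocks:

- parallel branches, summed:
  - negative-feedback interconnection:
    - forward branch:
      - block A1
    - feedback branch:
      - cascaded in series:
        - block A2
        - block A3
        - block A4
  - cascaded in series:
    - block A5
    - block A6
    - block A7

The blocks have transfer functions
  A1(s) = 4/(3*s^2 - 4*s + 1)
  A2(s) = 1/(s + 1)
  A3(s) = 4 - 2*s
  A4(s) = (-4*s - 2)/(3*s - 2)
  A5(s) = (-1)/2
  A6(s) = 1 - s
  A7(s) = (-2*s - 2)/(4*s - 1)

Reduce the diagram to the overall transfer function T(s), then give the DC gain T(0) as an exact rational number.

The answer is -13/17.

Reasoning:
Step 1 - reduce the series chain A2, A3, A4 = (8*s^2 - 12*s - 8)/(3*s^2 + s - 2)
Step 2 - feedback reduction of A1, (A2*A3*A4) = (12*s^2 + 4*s - 8)/(9*s^4 - 9*s^3 + 25*s^2 - 39*s - 34)
Step 3 - combine A5, A6, A7 in series = (1 - s^2)/(4*s - 1)
Step 4 - reduce the parallel group [A1/(1+A1*(A2*A3*A4))], (A5*A6*A7) = (-9*s^6 + 9*s^5 - 16*s^4 + 78*s^3 + 63*s^2 - 75*s - 26)/(36*s^5 - 45*s^4 + 109*s^3 - 181*s^2 - 97*s + 34)
The step-4 result is T(s). Setting s = 0: T(0) = -26/34 = -13/17.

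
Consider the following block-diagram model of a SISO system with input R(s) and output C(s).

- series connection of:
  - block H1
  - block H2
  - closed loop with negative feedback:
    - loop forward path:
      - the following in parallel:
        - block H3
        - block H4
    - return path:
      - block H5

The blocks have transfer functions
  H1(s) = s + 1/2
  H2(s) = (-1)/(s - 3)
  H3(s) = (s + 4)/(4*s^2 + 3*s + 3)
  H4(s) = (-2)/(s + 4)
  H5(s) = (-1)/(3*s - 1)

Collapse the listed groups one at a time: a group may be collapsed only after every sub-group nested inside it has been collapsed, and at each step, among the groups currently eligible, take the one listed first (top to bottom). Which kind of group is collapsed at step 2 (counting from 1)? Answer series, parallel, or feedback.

Step 1 - sum the parallel branches H3, H4
Step 2 - collapse the loop ((H3+H4) forward, H5 return)
Step 3 - multiply H1, H2, [(H3+H4)/(1+(H3+H4)*H5)] (series)
The group at step 2 is a feedback group.

Final answer: feedback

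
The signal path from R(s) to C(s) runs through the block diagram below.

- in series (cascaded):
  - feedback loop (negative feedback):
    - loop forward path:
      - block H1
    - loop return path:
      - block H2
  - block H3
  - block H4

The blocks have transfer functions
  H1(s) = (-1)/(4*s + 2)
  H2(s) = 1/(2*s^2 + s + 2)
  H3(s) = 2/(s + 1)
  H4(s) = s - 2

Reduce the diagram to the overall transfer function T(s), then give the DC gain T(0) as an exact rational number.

Step 1 - apply the feedback formula to H1, H2: (-2*s^2 - s - 2)/(8*s^3 + 8*s^2 + 10*s + 3)
Step 2 - series reduction of [H1/(1+H1*H2)], H3, H4: (-4*s^3 + 6*s^2 + 8)/(8*s^4 + 16*s^3 + 18*s^2 + 13*s + 3)
Step 2 gives the overall T(s). Then T(0) = 8/3.

Answer: 8/3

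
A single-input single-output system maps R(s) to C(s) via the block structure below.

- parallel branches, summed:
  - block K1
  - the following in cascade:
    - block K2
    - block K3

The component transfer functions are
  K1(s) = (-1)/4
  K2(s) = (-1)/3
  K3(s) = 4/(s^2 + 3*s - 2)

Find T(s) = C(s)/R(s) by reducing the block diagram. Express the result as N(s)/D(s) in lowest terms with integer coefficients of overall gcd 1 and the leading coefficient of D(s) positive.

First reduce the diagram to T(s).

Step 1: cascade K2, K3 -> (-4)/(3*s^2 + 9*s - 6)
Step 2: reduce the parallel group K1, (K2*K3) - this is the overall T(s), already in the required normalized form

Answer: (-3*s^2 - 9*s - 10)/(12*s^2 + 36*s - 24)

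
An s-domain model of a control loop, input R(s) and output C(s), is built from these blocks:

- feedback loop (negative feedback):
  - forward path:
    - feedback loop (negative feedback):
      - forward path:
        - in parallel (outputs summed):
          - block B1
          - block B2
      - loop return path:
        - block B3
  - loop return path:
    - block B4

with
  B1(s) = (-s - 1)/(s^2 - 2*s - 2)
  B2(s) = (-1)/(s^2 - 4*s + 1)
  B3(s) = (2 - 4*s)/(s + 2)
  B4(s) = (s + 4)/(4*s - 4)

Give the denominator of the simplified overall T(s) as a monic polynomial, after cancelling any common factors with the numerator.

Step 1 - parallel reduction of B1, B2 = (-s^3 + 2*s^2 + 5*s + 1)/(s^4 - 6*s^3 + 7*s^2 + 6*s - 2)
Step 2 - close the feedback loop around (B1+B2), B3 = (-s^4 + 9*s^2 + 11*s + 2)/(s^5 - 15*s^3 + 4*s^2 + 16*s - 2)
Step 3 - feedback reduction of [(B1+B2)/(1+(B1+B2)*B3)], B4 = (-4*s^5 + 4*s^4 + 36*s^3 + 8*s^2 - 36*s - 8)/(4*s^6 - 5*s^5 - 64*s^4 + 85*s^3 + 95*s^2 - 26*s + 16)
That last expression is T(s), already simplified. Scaling its denominator by 1/4 (the reciprocal of the leading coefficient) yields the monic denominator.

Answer: s^6 - 5*s^5/4 - 16*s^4 + 85*s^3/4 + 95*s^2/4 - 13*s/2 + 4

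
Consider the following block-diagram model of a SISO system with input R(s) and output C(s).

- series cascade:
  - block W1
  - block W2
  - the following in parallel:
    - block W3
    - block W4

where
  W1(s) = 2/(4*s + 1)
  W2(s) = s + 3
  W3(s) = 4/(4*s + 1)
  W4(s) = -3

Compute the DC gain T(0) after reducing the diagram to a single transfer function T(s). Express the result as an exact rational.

Step 1: combine W3, W4 in parallel gives (1 - 12*s)/(4*s + 1)
Step 2: combine W1, W2, (W3+W4) in series gives (-24*s^2 - 70*s + 6)/(16*s^2 + 8*s + 1)
DC gain: substitute s = 0 into T(s) from step 2: T(0) = 6/1 = 6.

Therefore the answer is 6.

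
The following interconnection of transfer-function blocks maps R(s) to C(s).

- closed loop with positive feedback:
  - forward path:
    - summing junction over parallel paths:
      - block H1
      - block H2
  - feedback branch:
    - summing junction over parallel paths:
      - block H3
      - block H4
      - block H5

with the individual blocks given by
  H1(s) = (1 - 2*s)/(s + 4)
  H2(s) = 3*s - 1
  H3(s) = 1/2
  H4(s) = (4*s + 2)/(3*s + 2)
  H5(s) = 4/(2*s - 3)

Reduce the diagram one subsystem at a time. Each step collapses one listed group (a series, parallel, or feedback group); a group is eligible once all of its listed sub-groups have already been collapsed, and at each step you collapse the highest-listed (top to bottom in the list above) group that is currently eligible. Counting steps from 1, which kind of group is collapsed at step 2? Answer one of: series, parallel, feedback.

(1) sum the parallel branches H1, H2
(2) reduce the parallel group H3, H4, H5
(3) collapse the loop ((H1+H2) forward, (H3+H4+H5) return)
So the answer for step 2 is parallel.

Hence the answer: parallel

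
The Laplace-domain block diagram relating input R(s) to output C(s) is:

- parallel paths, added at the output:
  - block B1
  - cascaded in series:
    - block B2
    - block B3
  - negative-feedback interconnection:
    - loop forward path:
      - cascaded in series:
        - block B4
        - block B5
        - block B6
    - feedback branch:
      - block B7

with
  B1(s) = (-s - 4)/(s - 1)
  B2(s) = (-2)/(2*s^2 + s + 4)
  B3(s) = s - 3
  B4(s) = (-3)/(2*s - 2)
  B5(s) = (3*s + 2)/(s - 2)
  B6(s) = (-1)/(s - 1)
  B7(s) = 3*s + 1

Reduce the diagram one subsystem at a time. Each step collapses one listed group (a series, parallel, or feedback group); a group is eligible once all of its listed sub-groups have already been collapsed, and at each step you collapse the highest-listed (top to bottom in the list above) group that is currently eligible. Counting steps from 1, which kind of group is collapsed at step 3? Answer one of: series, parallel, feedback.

Step 1. multiply B2, B3 (series)
Step 2. series reduction of B4, B5, B6
Step 3. apply the feedback formula to (B4*B5*B6), B7
Step 4. reduce the parallel group B1, (B2*B3), [(B4*B5*B6)/(1+(B4*B5*B6)*B7)]
At step 3 the group reduced is feedback.

Therefore the answer is feedback.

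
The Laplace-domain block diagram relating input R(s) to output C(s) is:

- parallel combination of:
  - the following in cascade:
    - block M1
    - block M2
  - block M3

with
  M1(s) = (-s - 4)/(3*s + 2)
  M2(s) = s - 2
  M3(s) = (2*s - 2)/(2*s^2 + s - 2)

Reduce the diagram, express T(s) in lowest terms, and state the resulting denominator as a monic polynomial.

1. series reduction of M1, M2 gives (-s^2 - 2*s + 8)/(3*s + 2)
2. reduce the parallel group (M1*M2), M3 gives (-2*s^4 - 5*s^3 + 22*s^2 + 10*s - 20)/(6*s^3 + 7*s^2 - 4*s - 4)
No further cancellation is possible in the step-2 result, so that is T(s). Its denominator becomes monic after dividing by the leading coefficient 6.

Hence the answer: s^3 + 7*s^2/6 - 2*s/3 - 2/3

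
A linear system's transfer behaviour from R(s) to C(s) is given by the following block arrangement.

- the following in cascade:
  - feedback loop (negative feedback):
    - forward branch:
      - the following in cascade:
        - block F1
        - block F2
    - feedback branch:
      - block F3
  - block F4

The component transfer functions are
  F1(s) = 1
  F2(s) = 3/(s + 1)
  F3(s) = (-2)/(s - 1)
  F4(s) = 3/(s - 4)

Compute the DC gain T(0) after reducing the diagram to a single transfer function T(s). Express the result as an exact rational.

Answer: -9/28

Working:
(1) reduce the series chain F1, F2 = 3/(s + 1)
(2) collapse the loop ((F1*F2) forward, F3 return) = (3*s - 3)/(s^2 - 7)
(3) cascade [(F1*F2)/(1+(F1*F2)*F3)], F4 = (9*s - 9)/(s^3 - 4*s^2 - 7*s + 28)
DC gain: substitute s = 0 into T(s) from step 3: T(0) = -9/28.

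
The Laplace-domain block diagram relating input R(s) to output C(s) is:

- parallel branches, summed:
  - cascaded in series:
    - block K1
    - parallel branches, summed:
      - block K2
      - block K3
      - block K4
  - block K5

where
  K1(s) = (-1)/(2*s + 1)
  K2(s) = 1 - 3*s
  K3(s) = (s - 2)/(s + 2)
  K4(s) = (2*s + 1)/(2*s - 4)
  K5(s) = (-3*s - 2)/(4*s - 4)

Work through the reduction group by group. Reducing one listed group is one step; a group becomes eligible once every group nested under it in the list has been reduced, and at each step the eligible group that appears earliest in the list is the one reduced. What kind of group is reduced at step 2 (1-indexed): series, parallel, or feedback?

Step 1: parallel reduction of K2, K3, K4
Step 2: cascade K1, (K2+K3+K4)
Step 3: combine (K1*(K2+K3+K4)), K5 in parallel
The group at step 2 is a series group.

Final answer: series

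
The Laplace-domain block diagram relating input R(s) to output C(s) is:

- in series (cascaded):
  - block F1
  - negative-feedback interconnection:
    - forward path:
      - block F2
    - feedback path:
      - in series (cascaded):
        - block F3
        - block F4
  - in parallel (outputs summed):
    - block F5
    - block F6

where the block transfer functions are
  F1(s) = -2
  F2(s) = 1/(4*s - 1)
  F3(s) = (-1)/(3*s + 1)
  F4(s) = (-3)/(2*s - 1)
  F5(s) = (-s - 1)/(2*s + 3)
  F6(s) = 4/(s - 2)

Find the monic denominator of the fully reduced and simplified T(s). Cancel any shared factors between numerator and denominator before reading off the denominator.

The answer is s^5 - 11*s^4/12 - 35*s^3/12 + 71*s^2/48 + 7*s/24 - 1/2.

Reasoning:
Step 1: reduce the series chain F3, F4 -> 3/(6*s^2 - s - 1)
Step 2: close the feedback loop around F2, (F3*F4) -> (6*s^2 - s - 1)/(24*s^3 - 10*s^2 - 3*s + 4)
Step 3: add F5, F6 (parallel) -> (-s^2 + 9*s + 14)/(2*s^2 - s - 6)
Step 4: series reduction of F1, [F2/(1+F2*(F3*F4))], (F5+F6) -> (12*s^4 - 110*s^3 - 152*s^2 + 46*s + 28)/(48*s^5 - 44*s^4 - 140*s^3 + 71*s^2 + 14*s - 24)
The result of step 4 is T(s) in lowest terms. Its denominator has leading coefficient 48; dividing the denominator through by 48 makes it monic.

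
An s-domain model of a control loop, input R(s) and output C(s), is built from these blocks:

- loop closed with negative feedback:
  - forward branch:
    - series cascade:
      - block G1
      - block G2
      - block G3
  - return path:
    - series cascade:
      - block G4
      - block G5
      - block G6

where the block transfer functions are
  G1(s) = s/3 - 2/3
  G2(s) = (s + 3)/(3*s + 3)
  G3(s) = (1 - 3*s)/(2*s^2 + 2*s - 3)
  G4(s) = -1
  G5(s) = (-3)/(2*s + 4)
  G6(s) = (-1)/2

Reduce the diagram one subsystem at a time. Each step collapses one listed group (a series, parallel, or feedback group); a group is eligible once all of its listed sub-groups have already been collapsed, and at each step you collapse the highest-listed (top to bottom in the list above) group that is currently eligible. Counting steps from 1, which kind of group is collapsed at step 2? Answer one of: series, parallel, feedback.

(1) reduce the series chain G1, G2, G3
(2) multiply G4, G5, G6 (series)
(3) apply the feedback formula to (G1*G2*G3), (G4*G5*G6)
Step 2 collapses a series group.

Final answer: series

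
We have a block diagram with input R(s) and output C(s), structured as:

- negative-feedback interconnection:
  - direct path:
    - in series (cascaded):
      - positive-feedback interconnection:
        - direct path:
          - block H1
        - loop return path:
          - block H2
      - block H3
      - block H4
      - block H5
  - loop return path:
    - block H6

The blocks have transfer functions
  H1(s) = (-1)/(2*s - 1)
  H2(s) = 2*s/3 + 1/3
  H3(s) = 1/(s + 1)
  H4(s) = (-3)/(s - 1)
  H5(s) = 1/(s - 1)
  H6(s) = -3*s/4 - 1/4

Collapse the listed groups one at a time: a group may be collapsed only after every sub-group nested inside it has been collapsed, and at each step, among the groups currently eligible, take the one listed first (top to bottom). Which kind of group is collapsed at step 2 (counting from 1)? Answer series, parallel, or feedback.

[1] close the feedback loop around H1, H2
[2] multiply [H1/(1-H1*H2)], H3, H4, H5 (series)
[3] close the feedback loop around ([H1/(1-H1*H2)]*H3*H4*H5), H6
The group at step 2 is a series group.

Therefore the answer is series.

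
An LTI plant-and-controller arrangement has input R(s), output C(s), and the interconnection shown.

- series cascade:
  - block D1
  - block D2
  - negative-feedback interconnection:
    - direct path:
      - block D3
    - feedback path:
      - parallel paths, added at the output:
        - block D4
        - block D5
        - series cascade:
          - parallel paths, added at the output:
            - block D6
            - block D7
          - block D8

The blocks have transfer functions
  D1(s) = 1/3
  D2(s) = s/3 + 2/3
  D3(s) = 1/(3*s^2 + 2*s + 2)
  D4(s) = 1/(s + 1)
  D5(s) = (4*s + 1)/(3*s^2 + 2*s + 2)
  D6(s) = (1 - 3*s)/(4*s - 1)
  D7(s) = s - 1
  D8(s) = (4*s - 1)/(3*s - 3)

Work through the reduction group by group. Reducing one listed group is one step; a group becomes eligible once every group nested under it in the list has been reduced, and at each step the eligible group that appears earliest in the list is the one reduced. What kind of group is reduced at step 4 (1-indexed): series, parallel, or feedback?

The answer is feedback.

Reasoning:
Step 1. reduce the parallel group D6, D7
Step 2. multiply (D6+D7), D8 (series)
Step 3. reduce the parallel group D4, D5, ((D6+D7)*D8)
Step 4. feedback reduction of D3, (D4+D5+((D6+D7)*D8))
Step 5. reduce the series chain D1, D2, [D3/(1+D3*(D4+D5+((D6+D7)*D8)))]
Step 4 collapses a feedback group.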